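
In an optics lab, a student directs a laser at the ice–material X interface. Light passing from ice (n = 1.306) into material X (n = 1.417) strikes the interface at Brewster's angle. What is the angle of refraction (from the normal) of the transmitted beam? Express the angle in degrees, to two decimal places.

θ_t ≈ 42.67°

tan θ_B = n₂/n₁ = 1.417/1.306 = 1.0850, so θ_B = 47.33°.
The refracted ray is perpendicular to the reflected ray, so θ_t = 90° − θ_B = 42.67°.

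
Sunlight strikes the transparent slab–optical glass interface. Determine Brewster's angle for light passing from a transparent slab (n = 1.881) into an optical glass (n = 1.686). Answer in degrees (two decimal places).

θ_B ≈ 41.87°

Brewster's condition: tan θ_B = n₂/n₁ = 1.686/1.881 = 0.8963.
θ_B = arctan(0.8963) = 41.87°.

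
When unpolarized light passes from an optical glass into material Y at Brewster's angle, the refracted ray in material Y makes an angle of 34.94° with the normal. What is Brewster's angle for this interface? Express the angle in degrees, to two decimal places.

Brewster's condition makes the reflected and refracted beams perpendicular: θ_B + θ_t = 90°.
θ_B = 90° − 34.94° = 55.06°.

θ_B ≈ 55.06°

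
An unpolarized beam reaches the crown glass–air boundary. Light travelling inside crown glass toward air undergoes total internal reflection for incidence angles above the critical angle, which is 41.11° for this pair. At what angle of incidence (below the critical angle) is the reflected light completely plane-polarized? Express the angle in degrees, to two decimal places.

θ_B ≈ 33.33°

sin θ_c = n₂/n₁, so n₂/n₁ = sin 41.11° = 0.6575.
Brewster: tan θ_B = n₂/n₁ = 0.6575.
θ_B = arctan(0.6575) = 33.33°.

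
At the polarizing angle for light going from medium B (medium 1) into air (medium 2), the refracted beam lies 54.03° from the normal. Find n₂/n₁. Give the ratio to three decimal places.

At Brewster incidence θ_B = 90° − θ_t = 90° − 54.03° = 35.97°.
Then n₂/n₁ = tan θ_B = tan 35.97° = 0.726.

n₂/n₁ ≈ 0.726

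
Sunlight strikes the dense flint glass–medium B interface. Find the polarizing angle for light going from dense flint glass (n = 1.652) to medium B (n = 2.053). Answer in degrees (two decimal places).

Here n₂/n₁ = 2.053/1.652 = 1.2427, and Brewster's law gives tan θ_B = n₂/n₁.
So θ_B = arctan 1.2427 = 51.18°.

θ_B ≈ 51.18°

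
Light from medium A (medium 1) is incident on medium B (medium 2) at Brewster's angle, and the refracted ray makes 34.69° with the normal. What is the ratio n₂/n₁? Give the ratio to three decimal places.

n₂/n₁ ≈ 1.445

θ_B + θ_t = 90°, so θ_B = 90° − 34.69° = 55.31°.
tan θ_B = n₂/n₁, so n₂/n₁ = tan 55.31° = 1.445.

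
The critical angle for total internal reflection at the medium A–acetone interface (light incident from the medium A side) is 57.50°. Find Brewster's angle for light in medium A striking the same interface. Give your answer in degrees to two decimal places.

θ_B ≈ 40.14°

n₂/n₁ = sin θ_c = sin 57.50° = 0.8434.
tan θ_B equals the same ratio, so θ_B = arctan(0.8434) = 40.14°.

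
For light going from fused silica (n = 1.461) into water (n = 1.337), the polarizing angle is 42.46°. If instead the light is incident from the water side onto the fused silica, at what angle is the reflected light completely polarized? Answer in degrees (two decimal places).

Reversing the direction swaps n₁ and n₂, so tan θ_B' = 1/tan θ_B and θ_B' = 90° − θ_B.
Hence θ_B' = 90° − 42.46° = 47.54°.

θ_B' ≈ 47.54°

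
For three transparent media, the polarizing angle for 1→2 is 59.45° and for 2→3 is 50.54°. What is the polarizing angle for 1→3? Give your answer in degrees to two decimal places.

n₂/n₁ = tan 59.45° = 1.6943 and n₃/n₂ = tan 50.54° = 1.2148.
So n₃/n₁ = (n₂/n₁)(n₃/n₂) = 1.6943 × 1.2148 = 2.0583.
θ_B(1→3) = arctan(2.0583) = 64.09°.

θ_B ≈ 64.09°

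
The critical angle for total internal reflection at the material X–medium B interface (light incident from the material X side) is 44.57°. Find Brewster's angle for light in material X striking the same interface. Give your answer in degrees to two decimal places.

θ_B ≈ 35.06°

At the critical angle sin θ_c = n₂/n₁, giving n₂/n₁ = sin 44.57° = 0.7018.
Then tan θ_B = n₂/n₁ = 0.7018, so θ_B = arctan 0.7018 = 35.06°.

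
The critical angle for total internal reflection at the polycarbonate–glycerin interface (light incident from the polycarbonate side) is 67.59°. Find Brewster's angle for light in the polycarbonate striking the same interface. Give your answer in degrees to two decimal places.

n₂/n₁ = sin θ_c = sin 67.59° = 0.9245.
tan θ_B equals the same ratio, so θ_B = arctan(0.9245) = 42.75°.

θ_B ≈ 42.75°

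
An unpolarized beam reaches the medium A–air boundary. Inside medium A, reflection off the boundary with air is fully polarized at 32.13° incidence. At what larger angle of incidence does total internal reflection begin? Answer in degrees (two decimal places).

n₂/n₁ = tan 32.13° = 0.6280; the critical angle satisfies sin θ_c = n₂/n₁.
θ_c = arcsin(0.6280) = 38.90°.

θ_c ≈ 38.90°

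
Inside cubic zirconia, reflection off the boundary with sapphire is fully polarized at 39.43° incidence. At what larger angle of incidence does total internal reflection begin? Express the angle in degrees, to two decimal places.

From Brewster, n₂/n₁ = tan θ_B = tan 39.43° = 0.8223.
Then sin θ_c = n₂/n₁ = 0.8223, so θ_c = arcsin 0.8223 = 55.31°.

θ_c ≈ 55.31°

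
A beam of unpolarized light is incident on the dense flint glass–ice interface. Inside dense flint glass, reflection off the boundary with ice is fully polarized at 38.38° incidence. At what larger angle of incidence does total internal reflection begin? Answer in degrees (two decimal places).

tan θ_B = n₂/n₁ = tan 38.38° = 0.7920.
Total internal reflection: sin θ_c = n₂/n₁ = 0.7920.
θ_c = arcsin(0.7920) = 52.37°.

θ_c ≈ 52.37°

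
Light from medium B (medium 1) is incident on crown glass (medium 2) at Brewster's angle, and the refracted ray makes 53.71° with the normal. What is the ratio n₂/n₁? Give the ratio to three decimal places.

n₂/n₁ ≈ 0.734

θ_B + θ_t = 90°, so θ_B = 90° − 53.71° = 36.29°.
Then n₂/n₁ = tan θ_B = tan 36.29° = 0.734.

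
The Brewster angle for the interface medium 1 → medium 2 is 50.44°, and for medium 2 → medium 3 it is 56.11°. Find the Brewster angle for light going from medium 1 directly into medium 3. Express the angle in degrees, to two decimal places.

tan θ_B(1→2) = n₂/n₁ = tan 50.44° = 1.2105.
tan θ_B(2→3) = n₃/n₂ = tan 56.11° = 1.4887.
Multiplying, n₃/n₁ = 1.2105 × 1.4887 = 1.8021, and θ_B(1→3) = arctan 1.8021 = 60.97°.

θ_B ≈ 60.97°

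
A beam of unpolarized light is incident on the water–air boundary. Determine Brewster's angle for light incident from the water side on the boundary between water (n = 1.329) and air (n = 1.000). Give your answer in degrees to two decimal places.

θ_B ≈ 36.96°

At Brewster's angle the reflected and refracted rays are perpendicular, which with Snell's law gives tan θ_B = n₂/n₁.
Brewster's condition: tan θ_B = n₂/n₁ = 1.000/1.329 = 0.7524. Taking the arctangent, θ_B = 36.96°.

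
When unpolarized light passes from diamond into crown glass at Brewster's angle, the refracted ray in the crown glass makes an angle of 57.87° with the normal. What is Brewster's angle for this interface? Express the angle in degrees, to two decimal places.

At Brewster's angle the reflected and refracted rays are perpendicular, so θ_B + θ_t = 90°.
θ_B = 90° − 57.87° = 32.13°.

θ_B ≈ 32.13°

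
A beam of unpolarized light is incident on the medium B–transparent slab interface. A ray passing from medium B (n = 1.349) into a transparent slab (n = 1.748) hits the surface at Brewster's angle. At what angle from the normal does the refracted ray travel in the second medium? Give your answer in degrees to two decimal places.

First find Brewster's angle: tan θ_B = 1.748/1.349 = 1.2958, giving θ_B = 52.34°.
At Brewster's angle the reflected and refracted rays are perpendicular, so θ_t = 90° − θ_B = 90° − 52.34° = 37.66°.

θ_t ≈ 37.66°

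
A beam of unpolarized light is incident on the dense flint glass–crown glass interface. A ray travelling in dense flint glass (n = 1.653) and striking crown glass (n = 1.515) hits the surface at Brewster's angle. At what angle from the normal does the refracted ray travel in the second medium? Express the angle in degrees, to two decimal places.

tan θ_B = n₂/n₁ = 1.515/1.653 = 0.9165, so θ_B = 42.51°.
Since θ_B + θ_t = 90° at Brewster incidence, θ_t = 90° − 42.51° = 47.49°.

θ_t ≈ 47.49°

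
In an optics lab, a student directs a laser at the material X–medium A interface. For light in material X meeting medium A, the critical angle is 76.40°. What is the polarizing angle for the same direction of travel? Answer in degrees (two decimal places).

sin θ_c = n₂/n₁, so n₂/n₁ = sin 76.40° = 0.9720.
Brewster: tan θ_B = n₂/n₁ = 0.9720.
θ_B = arctan(0.9720) = 44.19°.

θ_B ≈ 44.19°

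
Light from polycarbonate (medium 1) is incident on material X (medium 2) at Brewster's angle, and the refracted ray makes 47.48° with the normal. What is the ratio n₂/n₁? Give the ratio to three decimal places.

n₂/n₁ ≈ 0.917

At Brewster incidence θ_B = 90° − θ_t = 90° − 47.48° = 42.52°.
tan θ_B = n₂/n₁, so n₂/n₁ = tan 42.52° = 0.917.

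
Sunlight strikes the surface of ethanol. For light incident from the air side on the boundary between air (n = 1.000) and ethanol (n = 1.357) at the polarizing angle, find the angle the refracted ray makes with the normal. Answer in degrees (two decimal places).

tan θ_B = n₂/n₁ = 1.357/1.000 = 1.3570, so θ_B = 53.61°.
At Brewster's angle the reflected and refracted rays are perpendicular, so θ_t = 90° − θ_B = 90° − 53.61° = 36.39°.

θ_t ≈ 36.39°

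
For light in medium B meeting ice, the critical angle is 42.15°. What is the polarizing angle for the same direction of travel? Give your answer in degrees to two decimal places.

θ_B ≈ 33.86°

n₂/n₁ = sin θ_c = sin 42.15° = 0.6711.
tan θ_B equals the same ratio, so θ_B = arctan(0.6711) = 33.86°.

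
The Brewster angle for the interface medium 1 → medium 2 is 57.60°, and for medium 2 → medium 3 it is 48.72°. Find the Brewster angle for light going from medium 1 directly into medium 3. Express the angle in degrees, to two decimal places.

n₂/n₁ = tan 57.60° = 1.5757 and n₃/n₂ = tan 48.72° = 1.1391.
n₃/n₁ = 1.7949. Then tan θ_B(1→3) = n₃/n₁, so θ_B(1→3) = arctan(1.7949) = 60.88°.

θ_B ≈ 60.88°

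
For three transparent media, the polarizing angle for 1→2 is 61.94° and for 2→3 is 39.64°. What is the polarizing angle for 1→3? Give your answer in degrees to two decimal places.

Each Brewster angle gives a ratio: n₂/n₁ = tan 61.94° = 1.8760, n₃/n₂ = tan 39.64° = 0.8284.
n₃/n₁ = 1.5542. Then tan θ_B(1→3) = n₃/n₁, so θ_B(1→3) = arctan(1.5542) = 57.24°.

θ_B ≈ 57.24°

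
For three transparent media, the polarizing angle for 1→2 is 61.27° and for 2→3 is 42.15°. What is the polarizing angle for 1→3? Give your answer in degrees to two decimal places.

Each Brewster angle gives a ratio: n₂/n₁ = tan 61.27° = 1.8243, n₃/n₂ = tan 42.15° = 0.9052.
So n₃/n₁ = (n₂/n₁)(n₃/n₂) = 1.8243 × 0.9052 = 1.6512.
θ_B(1→3) = arctan(1.6512) = 58.80°.

θ_B ≈ 58.80°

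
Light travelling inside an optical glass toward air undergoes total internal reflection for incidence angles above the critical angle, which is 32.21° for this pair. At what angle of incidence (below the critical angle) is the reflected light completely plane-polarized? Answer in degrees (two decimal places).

n₂/n₁ = sin θ_c = sin 32.21° = 0.5330.
tan θ_B equals the same ratio, so θ_B = arctan(0.5330) = 28.06°.

θ_B ≈ 28.06°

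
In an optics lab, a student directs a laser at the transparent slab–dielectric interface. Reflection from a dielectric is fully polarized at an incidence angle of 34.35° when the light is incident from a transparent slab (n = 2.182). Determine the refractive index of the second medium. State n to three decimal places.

At Brewster's angle, tan θ_B = n₂/n₁ with n₁ on the incident side (a transparent slab) and n₂ on the transmitted side (a dielectric).
n₂ = n₁ tan θ_B = 2.182 × tan 34.35° = 1.491.

n ≈ 1.491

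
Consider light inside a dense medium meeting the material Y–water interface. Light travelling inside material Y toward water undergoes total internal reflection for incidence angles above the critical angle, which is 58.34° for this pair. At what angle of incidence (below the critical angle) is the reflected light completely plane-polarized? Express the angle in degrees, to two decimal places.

θ_B ≈ 40.40°

sin θ_c = n₂/n₁, so n₂/n₁ = sin 58.34° = 0.8512.
Brewster: tan θ_B = n₂/n₁ = 0.8512.
θ_B = arctan(0.8512) = 40.40°.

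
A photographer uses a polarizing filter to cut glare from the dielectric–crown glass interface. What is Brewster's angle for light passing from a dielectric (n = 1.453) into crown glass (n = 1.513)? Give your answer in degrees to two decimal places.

tan θ_B = n₂/n₁ = 1.513/1.453 = 1.0413. Taking the arctangent, θ_B = 46.16°.

θ_B ≈ 46.16°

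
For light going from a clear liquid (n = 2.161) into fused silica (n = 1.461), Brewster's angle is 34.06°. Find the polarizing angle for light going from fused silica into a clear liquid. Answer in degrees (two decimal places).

θ_B' ≈ 55.94°

The two Brewster angles are complementary: θ_B' = 90° − θ_B = 90° − 34.06° = 55.94°.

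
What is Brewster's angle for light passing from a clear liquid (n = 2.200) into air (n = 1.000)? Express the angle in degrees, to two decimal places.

Brewster's condition: tan θ_B = n₂/n₁ = 1.000/2.200 = 0.4545. Taking the arctangent, θ_B = 24.44°.

θ_B ≈ 24.44°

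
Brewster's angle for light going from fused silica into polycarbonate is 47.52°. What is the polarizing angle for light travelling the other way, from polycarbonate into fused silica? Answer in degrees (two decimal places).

θ_B' ≈ 42.48°

tan θ_B' = n₁/n₂ = 1/tan θ_B, so θ_B' = 90° − θ_B.
θ_B' = 90° − 47.52° = 42.48°.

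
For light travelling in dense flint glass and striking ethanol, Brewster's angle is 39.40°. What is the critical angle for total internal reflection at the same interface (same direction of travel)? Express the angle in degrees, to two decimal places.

θ_c ≈ 55.23°

n₂/n₁ = tan 39.40° = 0.8214; the critical angle satisfies sin θ_c = n₂/n₁.
θ_c = arcsin(0.8214) = 55.23°.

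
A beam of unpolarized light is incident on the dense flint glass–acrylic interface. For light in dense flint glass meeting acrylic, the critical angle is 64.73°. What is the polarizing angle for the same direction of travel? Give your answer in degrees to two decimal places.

θ_B ≈ 42.12°

At the critical angle sin θ_c = n₂/n₁, giving n₂/n₁ = sin 64.73° = 0.9043.
Then tan θ_B = n₂/n₁ = 0.9043, so θ_B = arctan 0.9043 = 42.12°.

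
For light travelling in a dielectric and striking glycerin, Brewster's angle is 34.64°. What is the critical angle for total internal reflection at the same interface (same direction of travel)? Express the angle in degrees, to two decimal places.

n₂/n₁ = tan 34.64° = 0.6909; the critical angle satisfies sin θ_c = n₂/n₁.
θ_c = arcsin(0.6909) = 43.70°.

θ_c ≈ 43.70°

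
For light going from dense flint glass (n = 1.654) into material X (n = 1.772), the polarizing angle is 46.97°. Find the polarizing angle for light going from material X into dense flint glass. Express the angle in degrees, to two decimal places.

θ_B' ≈ 43.03°

tan θ_B' = n₁/n₂ = 1/tan θ_B, so θ_B' = 90° − θ_B.
θ_B' = 90° − 46.97° = 43.03°.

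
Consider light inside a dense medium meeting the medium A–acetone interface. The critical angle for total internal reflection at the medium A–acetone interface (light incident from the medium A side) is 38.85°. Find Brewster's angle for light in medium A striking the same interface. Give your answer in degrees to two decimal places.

At the critical angle sin θ_c = n₂/n₁, giving n₂/n₁ = sin 38.85° = 0.6273.
Then tan θ_B = n₂/n₁ = 0.6273, so θ_B = arctan 0.6273 = 32.10°.

θ_B ≈ 32.10°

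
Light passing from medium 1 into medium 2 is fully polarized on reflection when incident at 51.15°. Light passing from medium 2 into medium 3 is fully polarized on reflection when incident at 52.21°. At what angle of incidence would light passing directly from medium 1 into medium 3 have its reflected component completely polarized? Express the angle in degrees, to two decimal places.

θ_B ≈ 58.01°

Each Brewster angle gives a ratio: n₂/n₁ = tan 51.15° = 1.2415, n₃/n₂ = tan 52.21° = 1.2897.
n₃/n₁ = 1.6011. Then tan θ_B(1→3) = n₃/n₁, so θ_B(1→3) = arctan(1.6011) = 58.01°.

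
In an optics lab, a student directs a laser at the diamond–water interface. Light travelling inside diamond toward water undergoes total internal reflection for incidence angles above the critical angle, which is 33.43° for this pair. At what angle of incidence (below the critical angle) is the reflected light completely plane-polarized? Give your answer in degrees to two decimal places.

sin θ_c = n₂/n₁, so n₂/n₁ = sin 33.43° = 0.5509.
Brewster: tan θ_B = n₂/n₁ = 0.5509.
θ_B = arctan(0.5509) = 28.85°.

θ_B ≈ 28.85°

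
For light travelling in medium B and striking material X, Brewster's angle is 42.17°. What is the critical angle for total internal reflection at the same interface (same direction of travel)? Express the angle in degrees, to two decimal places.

n₂/n₁ = tan 42.17° = 0.9058; the critical angle satisfies sin θ_c = n₂/n₁.
θ_c = arcsin(0.9058) = 64.93°.

θ_c ≈ 64.93°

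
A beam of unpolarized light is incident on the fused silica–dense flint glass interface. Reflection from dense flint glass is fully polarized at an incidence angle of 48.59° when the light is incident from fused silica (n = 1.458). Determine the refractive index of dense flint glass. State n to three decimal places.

n ≈ 1.653

Full polarization of the reflected beam means tan θ_B = n₂/n₁, where n₁ is the incident medium (fused silica).
n₂ = n₁ tan θ_B = 1.458 × tan 48.59° = 1.653.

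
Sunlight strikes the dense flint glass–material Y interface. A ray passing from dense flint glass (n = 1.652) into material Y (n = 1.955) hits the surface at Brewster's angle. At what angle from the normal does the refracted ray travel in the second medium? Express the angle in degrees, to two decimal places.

θ_t ≈ 40.20°

tan θ_B = n₂/n₁ = 1.955/1.652 = 1.1834, so θ_B = 49.80°.
At Brewster's angle the reflected and refracted rays are perpendicular, so θ_t = 90° − θ_B = 90° − 49.80° = 40.20°.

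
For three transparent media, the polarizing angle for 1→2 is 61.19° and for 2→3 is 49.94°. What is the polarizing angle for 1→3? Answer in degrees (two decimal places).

tan θ_B(1→2) = n₂/n₁ = tan 61.19° = 1.8182.
tan θ_B(2→3) = n₃/n₂ = tan 49.94° = 1.1892.
n₃/n₁ = 2.1623. Then tan θ_B(1→3) = n₃/n₁, so θ_B(1→3) = arctan(2.1623) = 65.18°.

θ_B ≈ 65.18°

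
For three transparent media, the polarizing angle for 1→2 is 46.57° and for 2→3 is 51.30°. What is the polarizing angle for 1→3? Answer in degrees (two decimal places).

Each Brewster angle gives a ratio: n₂/n₁ = tan 46.57° = 1.0564, n₃/n₂ = tan 51.30° = 1.2482.
n₃/n₁ = 1.3186. Then tan θ_B(1→3) = n₃/n₁, so θ_B(1→3) = arctan(1.3186) = 52.82°.

θ_B ≈ 52.82°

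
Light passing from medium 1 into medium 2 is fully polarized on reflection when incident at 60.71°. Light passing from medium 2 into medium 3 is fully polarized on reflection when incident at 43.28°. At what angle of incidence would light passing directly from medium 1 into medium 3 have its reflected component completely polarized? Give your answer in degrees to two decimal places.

Each Brewster angle gives a ratio: n₂/n₁ = tan 60.71° = 1.7827, n₃/n₂ = tan 43.28° = 0.9417.
n₃/n₁ = 1.6788. Then tan θ_B(1→3) = n₃/n₁, so θ_B(1→3) = arctan(1.6788) = 59.22°.

θ_B ≈ 59.22°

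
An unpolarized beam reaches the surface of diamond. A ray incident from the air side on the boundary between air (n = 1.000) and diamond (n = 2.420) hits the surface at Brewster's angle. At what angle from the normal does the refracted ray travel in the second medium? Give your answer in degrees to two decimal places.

tan θ_B = n₂/n₁ = 2.420/1.000 = 2.4200, so θ_B = 67.55°.
The refracted ray is perpendicular to the reflected ray, so θ_t = 90° − θ_B = 22.45°.

θ_t ≈ 22.45°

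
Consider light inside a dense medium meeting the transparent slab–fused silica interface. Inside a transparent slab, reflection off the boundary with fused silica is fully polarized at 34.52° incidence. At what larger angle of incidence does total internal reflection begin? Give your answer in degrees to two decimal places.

θ_c ≈ 43.46°

n₂/n₁ = tan 34.52° = 0.6878; the critical angle satisfies sin θ_c = n₂/n₁.
θ_c = arcsin(0.6878) = 43.46°.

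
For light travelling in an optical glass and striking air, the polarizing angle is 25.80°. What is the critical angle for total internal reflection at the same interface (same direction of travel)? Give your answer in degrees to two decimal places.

From Brewster, n₂/n₁ = tan θ_B = tan 25.80° = 0.4834.
Then sin θ_c = n₂/n₁ = 0.4834, so θ_c = arcsin 0.4834 = 28.91°.

θ_c ≈ 28.91°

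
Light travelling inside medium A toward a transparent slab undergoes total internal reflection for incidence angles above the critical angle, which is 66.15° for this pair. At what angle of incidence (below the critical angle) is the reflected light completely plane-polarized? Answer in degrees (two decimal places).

θ_B ≈ 42.45°

sin θ_c = n₂/n₁, so n₂/n₁ = sin 66.15° = 0.9146.
Brewster: tan θ_B = n₂/n₁ = 0.9146.
θ_B = arctan(0.9146) = 42.45°.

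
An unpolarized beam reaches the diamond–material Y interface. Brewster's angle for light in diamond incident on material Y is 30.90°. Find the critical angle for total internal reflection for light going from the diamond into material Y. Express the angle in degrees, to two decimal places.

θ_c ≈ 36.76°

tan θ_B = n₂/n₁ = tan 30.90° = 0.5985.
Total internal reflection: sin θ_c = n₂/n₁ = 0.5985.
θ_c = arcsin(0.5985) = 36.76°.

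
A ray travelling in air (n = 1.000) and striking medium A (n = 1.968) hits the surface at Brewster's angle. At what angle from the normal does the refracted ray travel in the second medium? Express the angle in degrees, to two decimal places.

θ_t ≈ 26.94°

tan θ_B = n₂/n₁ = 1.968/1.000 = 1.9680, so θ_B = 63.06°.
At Brewster's angle the reflected and refracted rays are perpendicular, so θ_t = 90° − θ_B = 90° − 63.06° = 26.94°.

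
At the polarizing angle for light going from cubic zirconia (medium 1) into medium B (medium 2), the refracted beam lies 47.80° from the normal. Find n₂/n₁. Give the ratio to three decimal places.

θ_B + θ_t = 90°, so θ_B = 90° − 47.80° = 42.20°.
tan θ_B = n₂/n₁, so n₂/n₁ = tan 42.20° = 0.907.

n₂/n₁ ≈ 0.907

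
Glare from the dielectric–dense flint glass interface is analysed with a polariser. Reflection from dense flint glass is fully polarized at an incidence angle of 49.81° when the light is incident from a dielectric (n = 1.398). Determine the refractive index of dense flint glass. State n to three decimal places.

At the polarizing angle, tan θ_B = n₂/n₁ with n₁ on the incident side (a dielectric) and n₂ on the transmitted side (dense flint glass).
n₂ = n₁ tan θ_B = 1.398 × tan 49.81° = 1.655.

n ≈ 1.655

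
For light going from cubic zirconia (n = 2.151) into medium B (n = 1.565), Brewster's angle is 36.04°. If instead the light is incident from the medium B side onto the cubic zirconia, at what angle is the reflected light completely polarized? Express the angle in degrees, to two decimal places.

tan θ_B' = n₁/n₂ = 1/tan θ_B, so θ_B' = 90° − θ_B.
θ_B' = 90° − 36.04° = 53.96°.

θ_B' ≈ 53.96°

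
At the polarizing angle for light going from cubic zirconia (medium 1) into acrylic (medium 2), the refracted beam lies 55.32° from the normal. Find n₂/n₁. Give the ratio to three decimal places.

At Brewster incidence θ_B = 90° − θ_t = 90° − 55.32° = 34.68°.
tan θ_B = n₂/n₁, so n₂/n₁ = tan 34.68° = 0.692.

n₂/n₁ ≈ 0.692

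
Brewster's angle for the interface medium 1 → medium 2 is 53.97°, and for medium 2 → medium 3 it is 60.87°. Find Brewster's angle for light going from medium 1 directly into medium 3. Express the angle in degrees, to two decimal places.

θ_B ≈ 67.94°

Each Brewster angle gives a ratio: n₂/n₁ = tan 53.97° = 1.3749, n₃/n₂ = tan 60.87° = 1.7944.
Multiplying, n₃/n₁ = 1.3749 × 1.7944 = 2.4671, and θ_B(1→3) = arctan 2.4671 = 67.94°.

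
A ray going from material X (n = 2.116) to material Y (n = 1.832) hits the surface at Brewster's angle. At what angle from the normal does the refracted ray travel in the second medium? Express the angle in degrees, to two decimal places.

θ_t ≈ 49.11°

θ_B = arctan(n₂/n₁) = arctan(1.832/2.116) = 40.89°.
The refracted ray is perpendicular to the reflected ray, so θ_t = 90° − θ_B = 49.11°.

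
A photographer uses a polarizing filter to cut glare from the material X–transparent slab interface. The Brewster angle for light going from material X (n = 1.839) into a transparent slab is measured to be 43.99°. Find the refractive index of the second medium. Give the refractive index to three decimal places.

n ≈ 1.775

At the Brewster angle, tan θ_B = n₂/n₁ with n₁ on the incident side (material X) and n₂ on the transmitted side (a transparent slab).
n₂ = n₁ tan θ_B = 1.839 × tan 43.99° = 1.775.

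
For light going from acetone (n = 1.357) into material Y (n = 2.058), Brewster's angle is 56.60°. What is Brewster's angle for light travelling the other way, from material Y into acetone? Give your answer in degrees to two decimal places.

The two Brewster angles are complementary: θ_B' = 90° − θ_B = 90° − 56.60° = 33.40°.

θ_B' ≈ 33.40°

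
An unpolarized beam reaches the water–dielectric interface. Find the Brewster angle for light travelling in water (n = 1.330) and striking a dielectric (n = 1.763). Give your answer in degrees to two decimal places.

tan θ_B = n₂/n₁ = 1.763/1.330 = 1.3256. Taking the arctangent, θ_B = 52.97°.

θ_B ≈ 52.97°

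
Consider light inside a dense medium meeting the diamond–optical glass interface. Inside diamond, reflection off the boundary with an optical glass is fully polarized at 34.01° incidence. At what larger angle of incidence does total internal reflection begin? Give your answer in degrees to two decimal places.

θ_c ≈ 42.44°

From Brewster, n₂/n₁ = tan θ_B = tan 34.01° = 0.6748.
Then sin θ_c = n₂/n₁ = 0.6748, so θ_c = arcsin 0.6748 = 42.44°.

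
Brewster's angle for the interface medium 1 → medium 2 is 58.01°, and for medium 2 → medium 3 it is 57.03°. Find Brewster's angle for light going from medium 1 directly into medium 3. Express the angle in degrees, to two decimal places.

θ_B ≈ 67.94°

tan θ_B(1→2) = n₂/n₁ = tan 58.01° = 1.6010.
tan θ_B(2→3) = n₃/n₂ = tan 57.03° = 1.5416.
n₃/n₁ = 2.4681. Then tan θ_B(1→3) = n₃/n₁, so θ_B(1→3) = arctan(2.4681) = 67.94°.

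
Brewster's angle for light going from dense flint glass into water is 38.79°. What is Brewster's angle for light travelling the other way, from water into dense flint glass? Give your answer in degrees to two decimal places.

tan θ_B' = n₁/n₂ = 1/tan θ_B, so θ_B' = 90° − θ_B.
θ_B' = 90° − 38.79° = 51.21°.

θ_B' ≈ 51.21°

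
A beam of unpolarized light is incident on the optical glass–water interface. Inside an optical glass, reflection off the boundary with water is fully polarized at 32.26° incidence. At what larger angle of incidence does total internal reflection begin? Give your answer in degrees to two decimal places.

θ_c ≈ 39.14°

From Brewster, n₂/n₁ = tan θ_B = tan 32.26° = 0.6312.
Then sin θ_c = n₂/n₁ = 0.6312, so θ_c = arcsin 0.6312 = 39.14°.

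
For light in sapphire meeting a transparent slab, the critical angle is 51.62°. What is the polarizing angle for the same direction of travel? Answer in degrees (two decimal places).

n₂/n₁ = sin θ_c = sin 51.62° = 0.7839.
tan θ_B equals the same ratio, so θ_B = arctan(0.7839) = 38.09°.

θ_B ≈ 38.09°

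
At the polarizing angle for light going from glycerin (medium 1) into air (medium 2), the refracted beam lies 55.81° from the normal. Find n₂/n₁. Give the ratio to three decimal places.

n₂/n₁ ≈ 0.679

θ_B + θ_t = 90°, so θ_B = 90° − 55.81° = 34.19°.
Then n₂/n₁ = tan θ_B = tan 34.19° = 0.679.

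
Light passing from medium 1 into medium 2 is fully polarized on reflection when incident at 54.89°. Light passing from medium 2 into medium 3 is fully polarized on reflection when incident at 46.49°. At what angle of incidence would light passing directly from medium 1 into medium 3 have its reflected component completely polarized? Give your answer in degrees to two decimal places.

tan θ_B(1→2) = n₂/n₁ = tan 54.89° = 1.4223.
tan θ_B(2→3) = n₃/n₂ = tan 46.49° = 1.0534.
Multiplying, n₃/n₁ = 1.4223 × 1.0534 = 1.4983, and θ_B(1→3) = arctan 1.4983 = 56.28°.

θ_B ≈ 56.28°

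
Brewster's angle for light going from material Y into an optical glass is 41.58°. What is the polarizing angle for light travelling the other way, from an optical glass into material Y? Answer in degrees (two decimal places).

tan θ_B' = n₁/n₂ = 1/tan θ_B, so θ_B' = 90° − θ_B.
θ_B' = 90° − 41.58° = 48.42°.

θ_B' ≈ 48.42°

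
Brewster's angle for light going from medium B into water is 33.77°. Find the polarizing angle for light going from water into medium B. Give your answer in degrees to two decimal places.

Reversing the direction swaps n₁ and n₂, so tan θ_B' = 1/tan θ_B and θ_B' = 90° − θ_B.
Hence θ_B' = 90° − 33.77° = 56.23°.

θ_B' ≈ 56.23°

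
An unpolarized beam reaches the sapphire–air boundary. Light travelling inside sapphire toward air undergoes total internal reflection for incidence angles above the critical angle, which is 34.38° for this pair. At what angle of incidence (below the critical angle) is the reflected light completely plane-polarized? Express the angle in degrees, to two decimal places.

At the critical angle sin θ_c = n₂/n₁, giving n₂/n₁ = sin 34.38° = 0.5647.
Then tan θ_B = n₂/n₁ = 0.5647, so θ_B = arctan 0.5647 = 29.45°.

θ_B ≈ 29.45°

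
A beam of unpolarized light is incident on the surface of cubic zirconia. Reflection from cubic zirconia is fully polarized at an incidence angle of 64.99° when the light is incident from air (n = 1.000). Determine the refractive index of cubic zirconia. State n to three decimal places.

Full polarization of the reflected beam means tan θ_B = n₂/n₁, where n₁ is the incident medium (air).
n₂ = n₁ tan θ_B = 1.000 × tan 64.99° = 2.144.

n ≈ 2.144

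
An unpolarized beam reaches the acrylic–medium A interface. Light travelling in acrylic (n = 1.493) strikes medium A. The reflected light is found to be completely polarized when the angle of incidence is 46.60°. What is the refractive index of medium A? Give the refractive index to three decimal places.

n ≈ 1.579

Brewster's law: tan θ_B = n₂/n₁ (light incident in acrylic, refracted into medium A).
n₂ = n₁ tan θ_B = 1.493 × tan 46.60° = 1.579.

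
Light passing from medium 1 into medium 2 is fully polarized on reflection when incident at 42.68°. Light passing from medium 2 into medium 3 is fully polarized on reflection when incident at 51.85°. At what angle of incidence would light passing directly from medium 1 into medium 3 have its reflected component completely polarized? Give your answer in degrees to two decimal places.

θ_B ≈ 49.57°

Each Brewster angle gives a ratio: n₂/n₁ = tan 42.68° = 0.9221, n₃/n₂ = tan 51.85° = 1.2731.
n₃/n₁ = 1.1739. Then tan θ_B(1→3) = n₃/n₁, so θ_B(1→3) = arctan(1.1739) = 49.57°.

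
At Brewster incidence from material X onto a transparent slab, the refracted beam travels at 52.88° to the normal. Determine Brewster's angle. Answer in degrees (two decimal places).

Since the reflected and refracted rays are at right angles at the polarizing angle, θ_B + θ_t = 90°.
So θ_B = 90° − θ_t = 90° − 52.88° = 37.12°.

θ_B ≈ 37.12°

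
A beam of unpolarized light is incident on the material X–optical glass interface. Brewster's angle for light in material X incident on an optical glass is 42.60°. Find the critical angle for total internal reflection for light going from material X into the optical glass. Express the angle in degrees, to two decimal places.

θ_c ≈ 66.86°

From Brewster, n₂/n₁ = tan θ_B = tan 42.60° = 0.9195.
Then sin θ_c = n₂/n₁ = 0.9195, so θ_c = arcsin 0.9195 = 66.86°.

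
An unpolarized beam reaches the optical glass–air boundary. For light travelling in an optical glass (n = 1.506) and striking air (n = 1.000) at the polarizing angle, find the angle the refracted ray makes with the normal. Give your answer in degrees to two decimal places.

θ_B = arctan(n₂/n₁) = arctan(1.000/1.506) = 33.58°.
Since θ_B + θ_t = 90° at Brewster incidence, θ_t = 90° − 33.58° = 56.42°.

θ_t ≈ 56.42°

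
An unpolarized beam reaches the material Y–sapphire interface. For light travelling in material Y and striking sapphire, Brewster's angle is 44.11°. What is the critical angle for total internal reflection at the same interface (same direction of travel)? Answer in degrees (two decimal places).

θ_c ≈ 75.79°

n₂/n₁ = tan 44.11° = 0.9694; the critical angle satisfies sin θ_c = n₂/n₁.
θ_c = arcsin(0.9694) = 75.79°.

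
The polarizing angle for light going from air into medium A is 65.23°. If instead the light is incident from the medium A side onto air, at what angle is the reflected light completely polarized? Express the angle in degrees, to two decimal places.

θ_B' ≈ 24.77°

The two Brewster angles are complementary: θ_B' = 90° − θ_B = 90° − 65.23° = 24.77°.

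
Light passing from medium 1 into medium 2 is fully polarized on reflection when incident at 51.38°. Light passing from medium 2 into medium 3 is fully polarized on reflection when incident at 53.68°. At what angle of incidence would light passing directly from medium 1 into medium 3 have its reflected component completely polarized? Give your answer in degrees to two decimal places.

θ_B ≈ 59.58°

tan θ_B(1→2) = n₂/n₁ = tan 51.38° = 1.2518.
tan θ_B(2→3) = n₃/n₂ = tan 53.68° = 1.3603.
So n₃/n₁ = (n₂/n₁)(n₃/n₂) = 1.2518 × 1.3603 = 1.7028.
θ_B(1→3) = arctan(1.7028) = 59.58°.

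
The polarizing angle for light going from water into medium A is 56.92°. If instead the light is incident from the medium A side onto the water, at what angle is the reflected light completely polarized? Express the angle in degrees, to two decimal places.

Reversing the direction swaps n₁ and n₂, so tan θ_B' = 1/tan θ_B and θ_B' = 90° − θ_B.
Hence θ_B' = 90° − 56.92° = 33.08°.

θ_B' ≈ 33.08°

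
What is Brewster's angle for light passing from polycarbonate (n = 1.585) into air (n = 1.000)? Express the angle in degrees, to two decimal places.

At Brewster's angle the reflected and refracted rays are perpendicular, which with Snell's law gives tan θ_B = n₂/n₁.
tan θ_B = n₂/n₁ = 1.000/1.585 = 0.6309. Taking the arctangent, θ_B = 32.25°.

θ_B ≈ 32.25°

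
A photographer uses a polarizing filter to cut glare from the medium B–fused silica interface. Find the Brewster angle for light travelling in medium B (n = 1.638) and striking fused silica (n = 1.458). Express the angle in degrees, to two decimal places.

tan θ_B = n₂/n₁ = 1.458/1.638 = 0.8901.
So θ_B = arctan 0.8901 = 41.67°.

θ_B ≈ 41.67°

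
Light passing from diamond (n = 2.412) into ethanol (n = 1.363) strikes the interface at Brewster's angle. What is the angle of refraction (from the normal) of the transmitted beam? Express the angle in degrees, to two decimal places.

θ_t ≈ 60.53°

tan θ_B = n₂/n₁ = 1.363/2.412 = 0.5651, so θ_B = 29.47°.
At Brewster's angle the reflected and refracted rays are perpendicular, so θ_t = 90° − θ_B = 90° − 29.47° = 60.53°.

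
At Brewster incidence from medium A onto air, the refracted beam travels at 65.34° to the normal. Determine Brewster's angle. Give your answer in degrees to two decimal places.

θ_B ≈ 24.66°

Brewster's condition makes the reflected and refracted beams perpendicular: θ_B + θ_t = 90°.
θ_B = 90° − 65.34° = 24.66°.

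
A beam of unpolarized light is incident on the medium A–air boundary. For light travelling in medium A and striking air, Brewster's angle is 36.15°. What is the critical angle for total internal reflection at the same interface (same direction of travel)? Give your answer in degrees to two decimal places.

θ_c ≈ 46.93°

tan θ_B = n₂/n₁ = tan 36.15° = 0.7306.
Total internal reflection: sin θ_c = n₂/n₁ = 0.7306.
θ_c = arcsin(0.7306) = 46.93°.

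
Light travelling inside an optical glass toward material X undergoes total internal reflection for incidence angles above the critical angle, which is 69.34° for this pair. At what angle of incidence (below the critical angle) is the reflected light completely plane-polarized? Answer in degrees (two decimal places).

θ_B ≈ 43.10°

At the critical angle sin θ_c = n₂/n₁, giving n₂/n₁ = sin 69.34° = 0.9357.
Then tan θ_B = n₂/n₁ = 0.9357, so θ_B = arctan 0.9357 = 43.10°.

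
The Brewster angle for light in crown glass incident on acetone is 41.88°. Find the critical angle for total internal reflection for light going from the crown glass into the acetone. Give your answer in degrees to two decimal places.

tan θ_B = n₂/n₁ = tan 41.88° = 0.8966.
Total internal reflection: sin θ_c = n₂/n₁ = 0.8966.
θ_c = arcsin(0.8966) = 63.72°.

θ_c ≈ 63.72°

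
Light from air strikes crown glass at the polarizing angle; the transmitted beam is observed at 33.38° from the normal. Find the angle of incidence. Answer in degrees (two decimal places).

θ_B ≈ 56.62°

Brewster's condition makes the reflected and refracted beams perpendicular: θ_B + θ_t = 90°.
So θ_B = 90° − θ_t = 90° − 33.38° = 56.62°.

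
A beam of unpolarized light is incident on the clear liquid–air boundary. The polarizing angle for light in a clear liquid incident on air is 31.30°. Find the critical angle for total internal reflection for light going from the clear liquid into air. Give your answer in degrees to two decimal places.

From Brewster, n₂/n₁ = tan θ_B = tan 31.30° = 0.6080.
Then sin θ_c = n₂/n₁ = 0.6080, so θ_c = arcsin 0.6080 = 37.45°.

θ_c ≈ 37.45°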